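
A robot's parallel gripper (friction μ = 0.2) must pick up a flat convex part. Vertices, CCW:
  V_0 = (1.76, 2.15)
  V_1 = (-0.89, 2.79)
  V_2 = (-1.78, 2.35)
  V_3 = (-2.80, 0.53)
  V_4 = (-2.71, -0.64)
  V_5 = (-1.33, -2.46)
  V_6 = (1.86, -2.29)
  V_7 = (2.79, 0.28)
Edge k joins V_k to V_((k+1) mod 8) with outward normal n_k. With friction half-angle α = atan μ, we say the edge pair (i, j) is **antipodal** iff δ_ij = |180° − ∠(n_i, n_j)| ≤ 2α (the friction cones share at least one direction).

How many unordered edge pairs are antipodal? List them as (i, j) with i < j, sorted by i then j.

count = 3; pairs: (0,5), (2,6), (4,7)

α = atan 0.2 = 11.31°;  2α = 22.62°
n_0 = (+0.2348, +0.9721)
n_1 = (-0.4432, +0.8964)
n_2 = (-0.8723, +0.4889)
n_3 = (-0.9971, -0.0767)
n_4 = (-0.7968, -0.6042)
n_5 = (+0.0532, -0.9986)
n_6 = (+0.9403, -0.3403)
n_7 = (+0.8759, +0.4825)
  (0,1): δ = 140.12°  ·
  (0,2): δ = 105.69°  ·
  (0,3): δ = 72.02°  ·
  (0,4): δ = 39.25°  ·
  (0,5): δ = 16.63°  ✓
  (0,6): δ = 83.68°  ·
  (0,7): δ = 132.42°  ·
  (1,2): δ = 145.57°  ·
  (1,3): δ = 111.91°  ·
  (1,4): δ = 79.14°  ·
  (1,5): δ = 23.26°  ·
  (1,6): δ = 43.80°  ·
  (1,7): δ = 92.54°  ·
  (2,3): δ = 146.33°  ·
  (2,4): δ = 113.56°  ·
  (2,5): δ = 57.68°  ·
  (2,6): δ = 9.37°  ✓
  (2,7): δ = 58.11°  ·
  (3,4): δ = 147.23°  ·
  (3,5): δ = 91.35°  ·
  (3,6): δ = 24.29°  ·
  (3,7): δ = 24.45°  ·
  (4,5): δ = 124.12°  ·
  (4,6): δ = 57.06°  ·
  (4,7): δ = 8.32°  ✓
  (5,6): δ = 112.94°  ·
  (5,7): δ = 64.20°  ·
  (6,7): δ = 131.26°  ·
antipodal pairs: 3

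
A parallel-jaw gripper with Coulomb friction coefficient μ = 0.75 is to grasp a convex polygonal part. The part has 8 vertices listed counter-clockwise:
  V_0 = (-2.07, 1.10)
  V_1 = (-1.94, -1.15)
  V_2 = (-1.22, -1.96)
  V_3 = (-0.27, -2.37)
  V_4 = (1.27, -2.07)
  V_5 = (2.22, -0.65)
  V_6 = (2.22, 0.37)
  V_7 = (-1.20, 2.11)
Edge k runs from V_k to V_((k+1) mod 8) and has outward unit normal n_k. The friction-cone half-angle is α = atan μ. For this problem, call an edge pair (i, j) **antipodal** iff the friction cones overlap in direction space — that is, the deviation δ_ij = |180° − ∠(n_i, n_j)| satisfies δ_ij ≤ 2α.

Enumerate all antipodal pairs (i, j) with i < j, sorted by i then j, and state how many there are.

count = 12; pairs: (0,4), (0,5), (0,6), (1,5), (1,6), (2,5), (2,6), (2,7), (3,6), (3,7), (4,7), (5,7)

α = atan 0.75 = 36.87°;  2α = 73.74°
n_0 = (-0.9983, -0.0577)
n_1 = (-0.7474, -0.6644)
n_2 = (-0.3963, -0.9181)
n_3 = (+0.1912, -0.9815)
n_4 = (+0.8311, -0.5561)
n_5 = (+1.0000, -0.0000)
n_6 = (+0.4535, +0.8913)
n_7 = (-0.7577, +0.6526)
  (0,1): δ = 141.67°  ·
  (0,2): δ = 116.65°  ·
  (0,3): δ = 82.28°  ·
  (0,4): δ = 37.09°  ✓
  (0,5): δ = 3.31°  ✓
  (0,6): δ = 59.73°  ✓
  (0,7): δ = 135.95°  ·
  (1,2): δ = 154.98°  ·
  (1,3): δ = 120.61°  ·
  (1,4): δ = 75.42°  ·
  (1,5): δ = 41.63°  ✓
  (1,6): δ = 21.40°  ✓
  (1,7): δ = 97.63°  ·
  (2,3): δ = 145.63°  ·
  (2,4): δ = 100.44°  ·
  (2,5): δ = 66.66°  ✓
  (2,6): δ = 3.62°  ✓
  (2,7): δ = 72.60°  ✓
  (3,4): δ = 134.81°  ·
  (3,5): δ = 101.02°  ·
  (3,6): δ = 37.99°  ✓
  (3,7): δ = 38.24°  ✓
  (4,5): δ = 146.22°  ·
  (4,6): δ = 83.18°  ·
  (4,7): δ = 6.96°  ✓
  (5,6): δ = 116.97°  ·
  (5,7): δ = 40.74°  ✓
  (6,7): δ = 103.78°  ·
antipodal pairs: 12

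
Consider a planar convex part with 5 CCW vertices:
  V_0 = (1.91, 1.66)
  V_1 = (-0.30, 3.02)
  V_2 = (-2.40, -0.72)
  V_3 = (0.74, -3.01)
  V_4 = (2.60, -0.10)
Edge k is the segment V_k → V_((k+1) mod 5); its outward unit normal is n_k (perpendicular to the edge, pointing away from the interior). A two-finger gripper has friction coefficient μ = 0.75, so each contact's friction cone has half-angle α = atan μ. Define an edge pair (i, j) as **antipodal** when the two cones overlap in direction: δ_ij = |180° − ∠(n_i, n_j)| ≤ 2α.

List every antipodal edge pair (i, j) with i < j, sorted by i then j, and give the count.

count = 4; pairs: (0,2), (1,3), (1,4), (2,4)

α = atan 0.75 = 36.87°;  2α = 73.74°
n_0 = (+0.5241, +0.8517)
n_1 = (-0.8719, +0.4896)
n_2 = (-0.5892, -0.8080)
n_3 = (+0.8426, -0.5386)
n_4 = (+0.9310, +0.3650)
  (0,1): δ = 87.71°  ·
  (0,2): δ = 4.50°  ✓
  (0,3): δ = 89.02°  ·
  (0,4): δ = 143.01°  ·
  (1,2): δ = 96.79°  ·
  (1,3): δ = 3.27°  ✓
  (1,4): δ = 50.72°  ✓
  (2,3): δ = 86.48°  ·
  (2,4): δ = 32.49°  ✓
  (3,4): δ = 126.01°  ·
antipodal pairs: 4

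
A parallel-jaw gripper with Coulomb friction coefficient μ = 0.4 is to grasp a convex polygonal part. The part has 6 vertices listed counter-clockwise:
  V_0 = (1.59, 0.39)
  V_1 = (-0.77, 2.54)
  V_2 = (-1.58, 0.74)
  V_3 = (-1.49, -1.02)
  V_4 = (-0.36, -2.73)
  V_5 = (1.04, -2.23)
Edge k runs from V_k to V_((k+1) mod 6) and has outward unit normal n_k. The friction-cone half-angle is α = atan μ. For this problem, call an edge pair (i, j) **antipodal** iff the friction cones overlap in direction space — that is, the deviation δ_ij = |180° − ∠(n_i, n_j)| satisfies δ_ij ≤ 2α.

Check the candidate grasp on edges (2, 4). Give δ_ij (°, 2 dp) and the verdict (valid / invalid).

δ = 73.27°, invalid

α = atan 0.4 = 21.80°;  2α = 43.60°
edge 2: e_2 = (+0.09, -1.76);  n_2 = (-0.9987, -0.0511)
edge 4: e_4 = (+1.40, +0.50);  n_4 = (+0.3363, -0.9417)
∠(n_2, n_4) = 106.73°
δ = |180° − 106.73°| = 73.27°
73.27° > 2α = 43.60°  →  invalid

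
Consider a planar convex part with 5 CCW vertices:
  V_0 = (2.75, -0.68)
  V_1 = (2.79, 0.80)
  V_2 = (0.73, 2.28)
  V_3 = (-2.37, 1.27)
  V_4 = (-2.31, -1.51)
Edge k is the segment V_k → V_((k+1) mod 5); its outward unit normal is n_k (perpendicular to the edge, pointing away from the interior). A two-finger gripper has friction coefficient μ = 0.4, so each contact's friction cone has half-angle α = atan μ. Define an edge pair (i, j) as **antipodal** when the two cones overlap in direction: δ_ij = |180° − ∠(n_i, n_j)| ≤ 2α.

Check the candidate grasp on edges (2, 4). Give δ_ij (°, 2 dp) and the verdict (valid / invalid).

α = atan 0.4 = 21.80°;  2α = 43.60°
edge 2: e_2 = (-3.10, -1.01);  n_2 = (-0.3098, +0.9508)
edge 4: e_4 = (+5.06, +0.83);  n_4 = (+0.1619, -0.9868)
∠(n_2, n_4) = 171.27°
δ = |180° − 171.27°| = 8.73°
8.73° ≤ 2α = 43.60°  →  valid

δ = 8.73°, valid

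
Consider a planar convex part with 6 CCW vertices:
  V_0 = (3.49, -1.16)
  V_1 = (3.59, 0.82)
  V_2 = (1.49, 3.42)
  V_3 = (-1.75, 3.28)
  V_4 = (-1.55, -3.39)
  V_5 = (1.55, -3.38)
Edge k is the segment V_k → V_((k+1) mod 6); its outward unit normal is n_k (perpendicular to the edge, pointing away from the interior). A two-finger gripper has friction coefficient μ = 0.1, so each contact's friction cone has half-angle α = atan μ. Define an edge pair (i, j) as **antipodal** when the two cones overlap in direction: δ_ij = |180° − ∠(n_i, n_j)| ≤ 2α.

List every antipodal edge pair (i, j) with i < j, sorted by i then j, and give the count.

count = 2; pairs: (0,3), (2,4)

α = atan 0.1 = 5.71°;  2α = 11.42°
n_0 = (+0.9987, -0.0504)
n_1 = (+0.7779, +0.6283)
n_2 = (-0.0432, +0.9991)
n_3 = (-0.9996, -0.0300)
n_4 = (+0.0032, -1.0000)
n_5 = (+0.7530, -0.6580)
  (0,1): δ = 138.18°  ·
  (0,2): δ = 84.63°  ·
  (0,3): δ = 4.61°  ✓
  (0,4): δ = 93.08°  ·
  (0,5): δ = 141.74°  ·
  (1,2): δ = 126.45°  ·
  (1,3): δ = 37.21°  ·
  (1,4): δ = 51.26°  ·
  (1,5): δ = 99.92°  ·
  (2,3): δ = 90.76°  ·
  (2,4): δ = 2.29°  ✓
  (2,5): δ = 46.38°  ·
  (3,4): δ = 91.53°  ·
  (3,5): δ = 42.87°  ·
  (4,5): δ = 131.33°  ·
antipodal pairs: 2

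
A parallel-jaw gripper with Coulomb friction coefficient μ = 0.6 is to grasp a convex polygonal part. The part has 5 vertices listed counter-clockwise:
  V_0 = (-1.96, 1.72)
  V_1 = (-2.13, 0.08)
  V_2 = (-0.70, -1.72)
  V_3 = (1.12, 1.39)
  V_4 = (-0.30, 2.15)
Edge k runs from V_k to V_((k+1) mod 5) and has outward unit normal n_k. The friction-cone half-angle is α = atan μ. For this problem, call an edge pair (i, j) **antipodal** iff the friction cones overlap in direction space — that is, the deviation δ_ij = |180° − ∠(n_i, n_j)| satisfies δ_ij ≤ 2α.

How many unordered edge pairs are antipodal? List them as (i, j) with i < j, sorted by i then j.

α = atan 0.6 = 30.96°;  2α = 61.93°
n_0 = (-0.9947, +0.1031)
n_1 = (-0.7830, -0.6220)
n_2 = (+0.8631, -0.5051)
n_3 = (+0.4719, +0.8817)
n_4 = (-0.2508, +0.9680)
  (0,1): δ = 135.62°  ·
  (0,2): δ = 24.42°  ✓
  (0,3): δ = 67.76°  ·
  (0,4): δ = 110.44°  ·
  (1,2): δ = 68.80°  ·
  (1,3): δ = 23.38°  ✓
  (1,4): δ = 66.06°  ·
  (2,3): δ = 87.82°  ·
  (2,4): δ = 45.14°  ✓
  (3,4): δ = 137.32°  ·
antipodal pairs: 3

count = 3; pairs: (0,2), (1,3), (2,4)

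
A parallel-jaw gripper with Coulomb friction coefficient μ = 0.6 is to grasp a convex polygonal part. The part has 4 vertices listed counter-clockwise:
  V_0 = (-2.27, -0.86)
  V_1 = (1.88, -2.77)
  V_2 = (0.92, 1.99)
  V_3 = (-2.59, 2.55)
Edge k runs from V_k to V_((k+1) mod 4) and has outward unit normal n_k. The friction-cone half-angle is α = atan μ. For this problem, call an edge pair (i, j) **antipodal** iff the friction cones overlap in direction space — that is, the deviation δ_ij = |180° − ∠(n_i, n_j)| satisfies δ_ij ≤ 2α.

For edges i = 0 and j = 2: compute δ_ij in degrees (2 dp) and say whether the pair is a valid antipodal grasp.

δ = 15.65°, valid

α = atan 0.6 = 30.96°;  2α = 61.93°
edge 0: e_0 = (+4.15, -1.91);  n_0 = (-0.4181, -0.9084)
edge 2: e_2 = (-3.51, +0.56);  n_2 = (+0.1576, +0.9875)
∠(n_0, n_2) = 164.35°
δ = |180° − 164.35°| = 15.65°
15.65° ≤ 2α = 61.93°  →  valid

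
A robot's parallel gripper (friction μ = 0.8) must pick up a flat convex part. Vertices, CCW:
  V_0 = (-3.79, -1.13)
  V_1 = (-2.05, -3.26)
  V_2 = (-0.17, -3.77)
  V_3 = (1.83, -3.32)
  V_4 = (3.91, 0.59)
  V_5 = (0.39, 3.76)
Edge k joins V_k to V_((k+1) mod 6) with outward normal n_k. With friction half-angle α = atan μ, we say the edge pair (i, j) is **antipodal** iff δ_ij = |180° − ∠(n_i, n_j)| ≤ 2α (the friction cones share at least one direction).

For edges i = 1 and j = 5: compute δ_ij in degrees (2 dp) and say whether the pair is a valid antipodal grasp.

α = atan 0.8 = 38.66°;  2α = 77.32°
edge 1: e_1 = (+1.88, -0.51);  n_1 = (-0.2618, -0.9651)
edge 5: e_5 = (-4.18, -4.89);  n_5 = (-0.7601, +0.6498)
∠(n_1, n_5) = 115.35°
δ = |180° − 115.35°| = 64.65°
64.65° ≤ 2α = 77.32°  →  valid

δ = 64.65°, valid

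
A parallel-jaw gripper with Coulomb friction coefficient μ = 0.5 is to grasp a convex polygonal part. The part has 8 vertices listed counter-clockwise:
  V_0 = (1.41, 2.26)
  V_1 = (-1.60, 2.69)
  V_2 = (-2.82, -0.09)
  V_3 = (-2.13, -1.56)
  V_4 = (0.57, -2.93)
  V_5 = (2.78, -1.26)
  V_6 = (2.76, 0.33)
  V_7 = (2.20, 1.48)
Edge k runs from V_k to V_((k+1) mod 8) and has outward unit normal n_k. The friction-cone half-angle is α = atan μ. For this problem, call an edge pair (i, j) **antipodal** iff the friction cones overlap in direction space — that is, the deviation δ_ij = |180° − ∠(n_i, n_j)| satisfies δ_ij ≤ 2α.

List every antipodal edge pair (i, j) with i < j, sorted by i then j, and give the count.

count = 10; pairs: (0,3), (0,4), (1,4), (1,5), (1,6), (2,5), (2,6), (2,7), (3,6), (3,7)

α = atan 0.5 = 26.57°;  2α = 53.13°
n_0 = (+0.1414, +0.9899)
n_1 = (-0.9157, +0.4019)
n_2 = (-0.9052, -0.4249)
n_3 = (-0.4525, -0.8918)
n_4 = (+0.6029, -0.7978)
n_5 = (+0.9999, +0.0126)
n_6 = (+0.8991, +0.4378)
n_7 = (+0.7026, +0.7116)
  (0,1): δ = 105.56°  ·
  (0,2): δ = 56.73°  ·
  (0,3): δ = 18.77°  ✓
  (0,4): δ = 45.21°  ✓
  (0,5): δ = 98.85°  ·
  (0,6): δ = 124.09°  ·
  (0,7): δ = 143.50°  ·
  (1,2): δ = 131.16°  ·
  (1,3): δ = 93.21°  ·
  (1,4): δ = 29.23°  ✓
  (1,5): δ = 24.41°  ✓
  (1,6): δ = 49.66°  ✓
  (1,7): δ = 69.06°  ·
  (2,3): δ = 142.05°  ·
  (2,4): δ = 78.07°  ·
  (2,5): δ = 24.42°  ✓
  (2,6): δ = 0.82°  ✓
  (2,7): δ = 20.22°  ✓
  (3,4): δ = 116.02°  ·
  (3,5): δ = 62.38°  ·
  (3,6): δ = 37.13°  ✓
  (3,7): δ = 17.73°  ✓
  (4,5): δ = 126.36°  ·
  (4,6): δ = 101.11°  ·
  (4,7): δ = 81.71°  ·
  (5,6): δ = 154.76°  ·
  (5,7): δ = 135.36°  ·
  (6,7): δ = 160.60°  ·
antipodal pairs: 10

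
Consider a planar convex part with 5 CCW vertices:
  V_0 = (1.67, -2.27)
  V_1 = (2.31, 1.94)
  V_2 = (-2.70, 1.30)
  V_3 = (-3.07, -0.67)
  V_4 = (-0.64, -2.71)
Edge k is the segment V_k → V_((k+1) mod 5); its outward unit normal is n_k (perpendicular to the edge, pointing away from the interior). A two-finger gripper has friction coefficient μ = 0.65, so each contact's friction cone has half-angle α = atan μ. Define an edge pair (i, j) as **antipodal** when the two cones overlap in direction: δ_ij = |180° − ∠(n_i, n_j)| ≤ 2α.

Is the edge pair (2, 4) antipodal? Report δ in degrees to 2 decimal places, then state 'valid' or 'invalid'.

α = atan 0.65 = 33.02°;  2α = 66.05°
edge 2: e_2 = (-0.37, -1.97);  n_2 = (-0.9828, +0.1846)
edge 4: e_4 = (+2.31, +0.44);  n_4 = (+0.1871, -0.9823)
∠(n_2, n_4) = 111.42°
δ = |180° − 111.42°| = 68.58°
68.58° > 2α = 66.05°  →  invalid

δ = 68.58°, invalid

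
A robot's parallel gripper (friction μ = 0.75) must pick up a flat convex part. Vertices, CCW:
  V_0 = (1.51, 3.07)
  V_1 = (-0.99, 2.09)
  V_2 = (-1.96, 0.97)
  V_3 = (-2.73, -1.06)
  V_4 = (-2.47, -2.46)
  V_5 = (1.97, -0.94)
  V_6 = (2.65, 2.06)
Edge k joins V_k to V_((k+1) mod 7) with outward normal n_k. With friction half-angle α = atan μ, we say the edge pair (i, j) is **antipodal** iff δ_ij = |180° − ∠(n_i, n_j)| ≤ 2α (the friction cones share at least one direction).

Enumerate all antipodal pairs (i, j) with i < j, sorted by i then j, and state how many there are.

α = atan 0.75 = 36.87°;  2α = 73.74°
n_0 = (-0.3650, +0.9310)
n_1 = (-0.7559, +0.6547)
n_2 = (-0.9350, +0.3547)
n_3 = (-0.9832, -0.1826)
n_4 = (+0.3239, -0.9461)
n_5 = (+0.9753, -0.2211)
n_6 = (+0.6631, +0.7485)
  (0,1): δ = 152.30°  ·
  (0,2): δ = 132.18°  ·
  (0,3): δ = 100.88°  ·
  (0,4): δ = 2.51°  ✓
  (0,5): δ = 55.82°  ✓
  (0,6): δ = 117.06°  ·
  (1,2): δ = 159.88°  ·
  (1,3): δ = 128.58°  ·
  (1,4): δ = 30.21°  ✓
  (1,5): δ = 28.12°  ✓
  (1,6): δ = 89.36°  ·
  (2,3): δ = 148.71°  ·
  (2,4): δ = 50.33°  ✓
  (2,5): δ = 8.00°  ✓
  (2,6): δ = 69.23°  ✓
  (3,4): δ = 81.62°  ·
  (3,5): δ = 23.29°  ✓
  (3,6): δ = 37.94°  ✓
  (4,5): δ = 121.67°  ·
  (4,6): δ = 60.44°  ✓
  (5,6): δ = 118.77°  ·
antipodal pairs: 10

count = 10; pairs: (0,4), (0,5), (1,4), (1,5), (2,4), (2,5), (2,6), (3,5), (3,6), (4,6)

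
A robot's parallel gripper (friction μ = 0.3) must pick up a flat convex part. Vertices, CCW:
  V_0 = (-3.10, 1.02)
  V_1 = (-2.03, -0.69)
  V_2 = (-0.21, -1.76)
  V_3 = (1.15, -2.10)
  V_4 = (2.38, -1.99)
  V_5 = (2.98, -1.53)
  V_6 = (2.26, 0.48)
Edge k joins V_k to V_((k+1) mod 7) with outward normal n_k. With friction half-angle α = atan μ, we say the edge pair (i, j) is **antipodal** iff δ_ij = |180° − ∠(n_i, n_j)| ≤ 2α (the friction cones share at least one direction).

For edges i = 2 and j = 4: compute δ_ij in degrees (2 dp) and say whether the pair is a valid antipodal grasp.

α = atan 0.3 = 16.70°;  2α = 33.40°
edge 2: e_2 = (+1.36, -0.34);  n_2 = (-0.2425, -0.9701)
edge 4: e_4 = (+0.60, +0.46);  n_4 = (+0.6084, -0.7936)
∠(n_2, n_4) = 51.51°
δ = |180° − 51.51°| = 128.49°
128.49° > 2α = 33.40°  →  invalid

δ = 128.49°, invalid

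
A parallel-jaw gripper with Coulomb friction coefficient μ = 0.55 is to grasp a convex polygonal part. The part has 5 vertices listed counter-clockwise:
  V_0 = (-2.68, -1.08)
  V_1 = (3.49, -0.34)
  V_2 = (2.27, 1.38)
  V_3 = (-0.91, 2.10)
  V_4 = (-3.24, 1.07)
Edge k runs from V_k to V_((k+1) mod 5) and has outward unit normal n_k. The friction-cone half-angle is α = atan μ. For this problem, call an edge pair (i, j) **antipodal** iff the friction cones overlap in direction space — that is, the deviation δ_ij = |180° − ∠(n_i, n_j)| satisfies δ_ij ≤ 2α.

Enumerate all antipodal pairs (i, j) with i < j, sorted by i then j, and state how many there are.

α = atan 0.55 = 28.81°;  2α = 57.62°
n_0 = (+0.1191, -0.9929)
n_1 = (+0.8157, +0.5785)
n_2 = (+0.2208, +0.9753)
n_3 = (-0.4043, +0.9146)
n_4 = (-0.9677, -0.2521)
  (0,1): δ = 61.49°  ·
  (0,2): δ = 19.60°  ✓
  (0,3): δ = 17.01°  ✓
  (0,4): δ = 97.76°  ·
  (1,2): δ = 138.11°  ·
  (1,3): δ = 101.50°  ·
  (1,4): δ = 20.75°  ✓
  (2,3): δ = 143.39°  ·
  (2,4): δ = 62.64°  ·
  (3,4): δ = 99.25°  ·
antipodal pairs: 3

count = 3; pairs: (0,2), (0,3), (1,4)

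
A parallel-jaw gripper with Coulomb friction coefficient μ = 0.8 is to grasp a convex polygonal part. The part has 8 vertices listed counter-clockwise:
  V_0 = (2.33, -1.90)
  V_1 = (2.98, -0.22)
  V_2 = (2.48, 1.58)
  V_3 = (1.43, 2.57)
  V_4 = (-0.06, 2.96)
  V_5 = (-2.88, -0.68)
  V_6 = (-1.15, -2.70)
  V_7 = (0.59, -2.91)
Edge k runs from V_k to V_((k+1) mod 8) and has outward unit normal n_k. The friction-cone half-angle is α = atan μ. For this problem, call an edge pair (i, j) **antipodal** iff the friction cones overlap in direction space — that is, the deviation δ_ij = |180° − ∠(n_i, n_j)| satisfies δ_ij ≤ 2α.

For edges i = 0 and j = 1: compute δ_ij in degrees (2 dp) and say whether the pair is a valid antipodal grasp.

δ = 143.32°, invalid

α = atan 0.8 = 38.66°;  2α = 77.32°
edge 0: e_0 = (+0.65, +1.68);  n_0 = (+0.9326, -0.3608)
edge 1: e_1 = (-0.50, +1.80);  n_1 = (+0.9635, +0.2676)
∠(n_0, n_1) = 36.68°
δ = |180° − 36.68°| = 143.32°
143.32° > 2α = 77.32°  →  invalid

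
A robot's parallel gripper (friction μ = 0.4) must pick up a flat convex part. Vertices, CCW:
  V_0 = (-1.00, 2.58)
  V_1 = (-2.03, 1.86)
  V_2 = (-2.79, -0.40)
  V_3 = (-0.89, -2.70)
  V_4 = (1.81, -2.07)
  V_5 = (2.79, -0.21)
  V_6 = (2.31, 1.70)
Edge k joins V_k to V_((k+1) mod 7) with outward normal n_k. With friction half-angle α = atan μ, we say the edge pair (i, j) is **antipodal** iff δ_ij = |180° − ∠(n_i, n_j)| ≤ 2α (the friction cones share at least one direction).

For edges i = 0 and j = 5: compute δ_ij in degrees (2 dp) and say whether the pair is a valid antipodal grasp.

α = atan 0.4 = 21.80°;  2α = 43.60°
edge 0: e_0 = (-1.03, -0.72);  n_0 = (-0.5729, +0.8196)
edge 5: e_5 = (-0.48, +1.91);  n_5 = (+0.9698, +0.2437)
∠(n_0, n_5) = 110.85°
δ = |180° − 110.85°| = 69.15°
69.15° > 2α = 43.60°  →  invalid

δ = 69.15°, invalid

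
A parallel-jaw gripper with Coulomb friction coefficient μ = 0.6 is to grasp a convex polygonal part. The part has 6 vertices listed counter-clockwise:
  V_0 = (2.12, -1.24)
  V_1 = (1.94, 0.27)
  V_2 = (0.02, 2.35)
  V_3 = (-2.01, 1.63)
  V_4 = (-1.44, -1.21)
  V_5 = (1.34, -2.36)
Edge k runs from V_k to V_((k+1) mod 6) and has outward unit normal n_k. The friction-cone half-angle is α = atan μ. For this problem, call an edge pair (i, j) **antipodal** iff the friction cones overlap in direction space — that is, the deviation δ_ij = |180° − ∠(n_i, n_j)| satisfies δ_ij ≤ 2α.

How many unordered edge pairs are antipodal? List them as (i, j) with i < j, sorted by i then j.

α = atan 0.6 = 30.96°;  2α = 61.93°
n_0 = (+0.9930, +0.1184)
n_1 = (+0.7348, +0.6783)
n_2 = (-0.3343, +0.9425)
n_3 = (-0.9804, -0.1968)
n_4 = (-0.3823, -0.9241)
n_5 = (+0.8206, -0.5715)
  (0,1): δ = 144.09°  ·
  (0,2): δ = 77.27°  ·
  (0,3): δ = 4.55°  ✓
  (0,4): δ = 60.73°  ✓
  (0,5): δ = 138.35°  ·
  (1,2): δ = 113.18°  ·
  (1,3): δ = 31.36°  ✓
  (1,4): δ = 24.82°  ✓
  (1,5): δ = 102.44°  ·
  (2,3): δ = 98.18°  ·
  (2,4): δ = 42.00°  ✓
  (2,5): δ = 35.62°  ✓
  (3,4): δ = 123.82°  ·
  (3,5): δ = 46.20°  ✓
  (4,5): δ = 102.38°  ·
antipodal pairs: 7

count = 7; pairs: (0,3), (0,4), (1,3), (1,4), (2,4), (2,5), (3,5)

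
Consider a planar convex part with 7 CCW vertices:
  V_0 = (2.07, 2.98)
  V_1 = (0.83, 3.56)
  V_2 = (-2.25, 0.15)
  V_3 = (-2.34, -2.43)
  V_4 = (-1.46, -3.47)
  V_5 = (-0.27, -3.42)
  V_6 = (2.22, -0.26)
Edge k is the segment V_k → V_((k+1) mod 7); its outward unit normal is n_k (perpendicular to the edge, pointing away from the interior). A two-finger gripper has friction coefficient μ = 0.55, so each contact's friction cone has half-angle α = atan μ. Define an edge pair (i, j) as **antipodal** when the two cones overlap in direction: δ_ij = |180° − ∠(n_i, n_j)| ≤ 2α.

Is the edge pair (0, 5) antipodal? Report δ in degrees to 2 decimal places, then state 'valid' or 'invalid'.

α = atan 0.55 = 28.81°;  2α = 57.62°
edge 0: e_0 = (-1.24, +0.58);  n_0 = (+0.4237, +0.9058)
edge 5: e_5 = (+2.49, +3.16);  n_5 = (+0.7855, -0.6189)
∠(n_0, n_5) = 103.17°
δ = |180° − 103.17°| = 76.83°
76.83° > 2α = 57.62°  →  invalid

δ = 76.83°, invalid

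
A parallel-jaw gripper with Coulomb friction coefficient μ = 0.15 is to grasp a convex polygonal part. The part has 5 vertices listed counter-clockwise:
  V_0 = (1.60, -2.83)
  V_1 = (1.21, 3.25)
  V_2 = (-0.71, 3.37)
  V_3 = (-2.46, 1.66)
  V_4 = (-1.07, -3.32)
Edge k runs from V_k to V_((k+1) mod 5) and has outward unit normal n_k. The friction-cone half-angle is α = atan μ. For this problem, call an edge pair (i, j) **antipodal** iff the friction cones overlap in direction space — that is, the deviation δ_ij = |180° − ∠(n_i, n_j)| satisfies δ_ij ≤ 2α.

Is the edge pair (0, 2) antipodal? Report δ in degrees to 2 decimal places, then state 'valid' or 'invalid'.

α = atan 0.15 = 8.53°;  2α = 17.06°
edge 0: e_0 = (-0.39, +6.08);  n_0 = (+0.9979, +0.0640)
edge 2: e_2 = (-1.75, -1.71);  n_2 = (-0.6989, +0.7152)
∠(n_0, n_2) = 130.67°
δ = |180° − 130.67°| = 49.33°
49.33° > 2α = 17.06°  →  invalid

δ = 49.33°, invalid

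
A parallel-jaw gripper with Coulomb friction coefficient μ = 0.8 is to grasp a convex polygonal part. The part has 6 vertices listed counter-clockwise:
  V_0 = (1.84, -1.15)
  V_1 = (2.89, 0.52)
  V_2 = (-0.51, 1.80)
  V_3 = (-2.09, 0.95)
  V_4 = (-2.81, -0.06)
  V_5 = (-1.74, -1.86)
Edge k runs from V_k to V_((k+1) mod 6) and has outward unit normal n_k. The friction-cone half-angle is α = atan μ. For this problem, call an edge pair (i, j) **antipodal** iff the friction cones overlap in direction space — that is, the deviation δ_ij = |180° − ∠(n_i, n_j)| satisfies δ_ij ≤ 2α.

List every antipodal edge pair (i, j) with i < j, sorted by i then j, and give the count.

count = 7; pairs: (0,2), (0,3), (0,4), (1,4), (1,5), (2,5), (3,5)

α = atan 0.8 = 38.66°;  2α = 77.32°
n_0 = (+0.8466, -0.5323)
n_1 = (+0.3523, +0.9359)
n_2 = (-0.4738, +0.8807)
n_3 = (-0.8143, +0.5805)
n_4 = (-0.8596, -0.5110)
n_5 = (+0.1945, -0.9809)
  (0,1): δ = 78.47°  ·
  (0,2): δ = 29.56°  ✓
  (0,3): δ = 3.32°  ✓
  (0,4): δ = 62.89°  ✓
  (0,5): δ = 133.38°  ·
  (1,2): δ = 131.09°  ·
  (1,3): δ = 104.85°  ·
  (1,4): δ = 38.64°  ✓
  (1,5): δ = 31.85°  ✓
  (2,3): δ = 153.76°  ·
  (2,4): δ = 87.55°  ·
  (2,5): δ = 17.06°  ✓
  (3,4): δ = 113.79°  ·
  (3,5): δ = 43.30°  ✓
  (4,5): δ = 109.51°  ·
antipodal pairs: 7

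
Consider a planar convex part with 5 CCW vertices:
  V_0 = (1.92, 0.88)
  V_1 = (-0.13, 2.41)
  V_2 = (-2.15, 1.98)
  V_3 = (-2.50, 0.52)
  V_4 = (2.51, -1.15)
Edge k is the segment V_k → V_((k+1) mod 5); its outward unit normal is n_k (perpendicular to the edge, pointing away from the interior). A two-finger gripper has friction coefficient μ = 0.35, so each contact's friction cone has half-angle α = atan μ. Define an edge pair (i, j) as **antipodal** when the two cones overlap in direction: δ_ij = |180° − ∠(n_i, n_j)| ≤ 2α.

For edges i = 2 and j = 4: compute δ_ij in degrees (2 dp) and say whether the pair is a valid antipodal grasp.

δ = 29.69°, valid

α = atan 0.35 = 19.29°;  2α = 38.58°
edge 2: e_2 = (-0.35, -1.46);  n_2 = (-0.9724, +0.2331)
edge 4: e_4 = (-0.59, +2.03);  n_4 = (+0.9603, +0.2791)
∠(n_2, n_4) = 150.31°
δ = |180° − 150.31°| = 29.69°
29.69° ≤ 2α = 38.58°  →  valid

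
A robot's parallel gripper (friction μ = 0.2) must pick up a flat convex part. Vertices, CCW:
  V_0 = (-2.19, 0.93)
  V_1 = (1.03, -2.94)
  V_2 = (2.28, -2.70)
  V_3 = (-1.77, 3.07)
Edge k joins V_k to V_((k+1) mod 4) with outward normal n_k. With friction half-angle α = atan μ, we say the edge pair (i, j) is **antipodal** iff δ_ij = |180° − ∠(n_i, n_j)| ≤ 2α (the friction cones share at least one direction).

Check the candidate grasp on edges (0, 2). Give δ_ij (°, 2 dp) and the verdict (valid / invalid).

α = atan 0.2 = 11.31°;  2α = 22.62°
edge 0: e_0 = (+3.22, -3.87);  n_0 = (-0.7687, -0.6396)
edge 2: e_2 = (-4.05, +5.77);  n_2 = (+0.8185, +0.5745)
∠(n_0, n_2) = 175.30°
δ = |180° − 175.30°| = 4.70°
4.70° ≤ 2α = 22.62°  →  valid

δ = 4.70°, valid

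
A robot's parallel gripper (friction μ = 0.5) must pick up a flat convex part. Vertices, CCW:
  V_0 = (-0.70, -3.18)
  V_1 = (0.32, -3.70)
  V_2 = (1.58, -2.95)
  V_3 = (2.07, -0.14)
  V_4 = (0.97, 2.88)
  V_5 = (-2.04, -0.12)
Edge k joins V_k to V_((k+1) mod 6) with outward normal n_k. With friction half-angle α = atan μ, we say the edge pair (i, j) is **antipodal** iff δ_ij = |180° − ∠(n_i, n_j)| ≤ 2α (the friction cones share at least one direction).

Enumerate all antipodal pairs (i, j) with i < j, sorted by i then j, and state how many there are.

α = atan 0.5 = 26.57°;  2α = 53.13°
n_0 = (-0.4542, -0.8909)
n_1 = (+0.5115, -0.8593)
n_2 = (+0.9851, -0.1718)
n_3 = (+0.9396, +0.3422)
n_4 = (-0.7059, +0.7083)
n_5 = (-0.9160, -0.4011)
  (0,1): δ = 122.22°  ·
  (0,2): δ = 72.88°  ·
  (0,3): δ = 42.97°  ✓
  (0,4): δ = 71.92°  ·
  (0,5): δ = 140.66°  ·
  (1,2): δ = 130.65°  ·
  (1,3): δ = 100.75°  ·
  (1,4): δ = 14.14°  ✓
  (1,5): δ = 82.89°  ·
  (2,3): δ = 150.09°  ·
  (2,4): δ = 35.20°  ✓
  (2,5): δ = 33.54°  ✓
  (3,4): δ = 65.11°  ·
  (3,5): δ = 3.64°  ✓
  (4,5): δ = 111.26°  ·
antipodal pairs: 5

count = 5; pairs: (0,3), (1,4), (2,4), (2,5), (3,5)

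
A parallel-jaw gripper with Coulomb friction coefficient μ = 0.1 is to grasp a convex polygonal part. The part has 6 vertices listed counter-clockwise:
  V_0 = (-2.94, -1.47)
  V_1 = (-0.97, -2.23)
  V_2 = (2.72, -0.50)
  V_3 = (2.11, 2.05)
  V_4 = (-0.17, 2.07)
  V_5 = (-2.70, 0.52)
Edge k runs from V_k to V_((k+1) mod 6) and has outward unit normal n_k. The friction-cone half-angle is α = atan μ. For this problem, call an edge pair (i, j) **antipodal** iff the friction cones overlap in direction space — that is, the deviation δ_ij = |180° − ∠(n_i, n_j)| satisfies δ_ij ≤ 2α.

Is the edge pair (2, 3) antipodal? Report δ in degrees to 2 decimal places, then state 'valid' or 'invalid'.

δ = 103.96°, invalid

α = atan 0.1 = 5.71°;  2α = 11.42°
edge 2: e_2 = (-0.61, +2.55);  n_2 = (+0.9726, +0.2327)
edge 3: e_3 = (-2.28, +0.02);  n_3 = (+0.0088, +1.0000)
∠(n_2, n_3) = 76.04°
δ = |180° − 76.04°| = 103.96°
103.96° > 2α = 11.42°  →  invalid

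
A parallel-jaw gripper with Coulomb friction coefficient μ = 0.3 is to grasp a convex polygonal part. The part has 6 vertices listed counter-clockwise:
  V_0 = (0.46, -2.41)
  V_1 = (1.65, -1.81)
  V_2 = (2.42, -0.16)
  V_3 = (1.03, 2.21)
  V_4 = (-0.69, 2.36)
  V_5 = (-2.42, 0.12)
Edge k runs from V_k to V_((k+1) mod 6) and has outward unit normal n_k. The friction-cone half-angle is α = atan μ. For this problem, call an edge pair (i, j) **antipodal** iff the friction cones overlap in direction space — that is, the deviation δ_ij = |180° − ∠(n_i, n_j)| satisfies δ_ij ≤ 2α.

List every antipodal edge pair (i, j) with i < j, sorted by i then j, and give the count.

α = atan 0.3 = 16.70°;  2α = 33.40°
n_0 = (+0.4502, -0.8929)
n_1 = (+0.9062, -0.4229)
n_2 = (+0.8626, +0.5059)
n_3 = (+0.0869, +0.9962)
n_4 = (-0.7914, +0.6112)
n_5 = (-0.6600, -0.7513)
  (0,1): δ = 141.77°  ·
  (0,2): δ = 86.37°  ·
  (0,3): δ = 31.74°  ✓
  (0,4): δ = 25.56°  ✓
  (0,5): δ = 111.94°  ·
  (1,2): δ = 124.59°  ·
  (1,3): δ = 69.97°  ·
  (1,4): δ = 12.66°  ✓
  (1,5): δ = 73.72°  ·
  (2,3): δ = 125.38°  ·
  (2,4): δ = 68.07°  ·
  (2,5): δ = 18.31°  ✓
  (3,4): δ = 122.70°  ·
  (3,5): δ = 36.31°  ·
  (4,5): δ = 93.62°  ·
antipodal pairs: 4

count = 4; pairs: (0,3), (0,4), (1,4), (2,5)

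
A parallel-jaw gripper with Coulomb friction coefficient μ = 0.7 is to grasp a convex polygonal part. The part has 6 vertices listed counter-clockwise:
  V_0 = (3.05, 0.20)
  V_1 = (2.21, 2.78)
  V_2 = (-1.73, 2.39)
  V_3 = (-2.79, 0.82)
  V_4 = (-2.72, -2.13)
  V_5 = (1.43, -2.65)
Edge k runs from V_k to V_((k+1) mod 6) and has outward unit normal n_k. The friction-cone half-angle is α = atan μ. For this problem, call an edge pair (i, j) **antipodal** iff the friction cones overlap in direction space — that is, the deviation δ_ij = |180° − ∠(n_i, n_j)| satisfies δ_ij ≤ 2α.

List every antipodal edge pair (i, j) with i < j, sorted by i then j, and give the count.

count = 8; pairs: (0,2), (0,3), (0,4), (1,4), (1,5), (2,4), (2,5), (3,5)

α = atan 0.7 = 34.99°;  2α = 69.98°
n_0 = (+0.9509, +0.3096)
n_1 = (-0.0985, +0.9951)
n_2 = (-0.8288, +0.5596)
n_3 = (-0.9997, -0.0237)
n_4 = (-0.1243, -0.9922)
n_5 = (+0.8694, -0.4942)
  (0,1): δ = 102.38°  ·
  (0,2): δ = 52.06°  ✓
  (0,3): δ = 16.67°  ✓
  (0,4): δ = 64.82°  ✓
  (0,5): δ = 132.35°  ·
  (1,2): δ = 129.68°  ·
  (1,3): δ = 94.29°  ·
  (1,4): δ = 12.80°  ✓
  (1,5): δ = 54.73°  ✓
  (2,3): δ = 144.62°  ·
  (2,4): δ = 63.12°  ✓
  (2,5): δ = 4.41°  ✓
  (3,4): δ = 98.50°  ·
  (3,5): δ = 30.97°  ✓
  (4,5): δ = 112.47°  ·
antipodal pairs: 8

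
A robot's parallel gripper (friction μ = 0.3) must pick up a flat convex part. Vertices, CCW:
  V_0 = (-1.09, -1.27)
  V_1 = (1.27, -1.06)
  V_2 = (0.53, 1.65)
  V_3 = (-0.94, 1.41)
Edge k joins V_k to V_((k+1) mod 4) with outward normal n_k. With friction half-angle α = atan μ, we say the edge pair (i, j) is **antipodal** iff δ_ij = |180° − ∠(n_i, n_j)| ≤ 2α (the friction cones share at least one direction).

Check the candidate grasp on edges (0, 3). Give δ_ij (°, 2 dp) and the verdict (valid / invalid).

δ = 81.71°, invalid

α = atan 0.3 = 16.70°;  2α = 33.40°
edge 0: e_0 = (+2.36, +0.21);  n_0 = (+0.0886, -0.9961)
edge 3: e_3 = (-0.15, -2.68);  n_3 = (-0.9984, +0.0559)
∠(n_0, n_3) = 98.29°
δ = |180° − 98.29°| = 81.71°
81.71° > 2α = 33.40°  →  invalid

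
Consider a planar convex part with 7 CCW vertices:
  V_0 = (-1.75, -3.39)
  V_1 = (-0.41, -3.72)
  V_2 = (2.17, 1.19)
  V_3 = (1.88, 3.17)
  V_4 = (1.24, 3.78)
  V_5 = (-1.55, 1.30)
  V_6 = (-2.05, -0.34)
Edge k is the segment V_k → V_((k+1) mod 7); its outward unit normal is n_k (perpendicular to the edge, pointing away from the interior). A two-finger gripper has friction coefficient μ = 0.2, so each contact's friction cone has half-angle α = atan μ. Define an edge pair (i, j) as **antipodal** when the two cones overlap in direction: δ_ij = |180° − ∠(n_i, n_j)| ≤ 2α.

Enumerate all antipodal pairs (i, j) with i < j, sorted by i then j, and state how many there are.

count = 3; pairs: (1,4), (1,5), (2,6)

α = atan 0.2 = 11.31°;  2α = 22.62°
n_0 = (-0.2391, -0.9710)
n_1 = (+0.8852, -0.4652)
n_2 = (+0.9894, +0.1449)
n_3 = (+0.6899, +0.7239)
n_4 = (-0.6644, +0.7474)
n_5 = (-0.9565, +0.2916)
n_6 = (-0.9952, -0.0979)
  (0,1): δ = 103.89°  ·
  (0,2): δ = 67.83°  ·
  (0,3): δ = 29.79°  ·
  (0,4): δ = 55.47°  ·
  (0,5): δ = 86.88°  ·
  (0,6): δ = 109.45°  ·
  (1,2): δ = 143.95°  ·
  (1,3): δ = 105.91°  ·
  (1,4): δ = 20.65°  ✓
  (1,5): δ = 10.76°  ✓
  (1,6): δ = 33.34°  ·
  (2,3): δ = 141.96°  ·
  (2,4): δ = 56.70°  ·
  (2,5): δ = 25.29°  ·
  (2,6): δ = 2.71°  ✓
  (3,4): δ = 94.74°  ·
  (3,5): δ = 63.33°  ·
  (3,6): δ = 40.76°  ·
  (4,5): δ = 148.59°  ·
  (4,6): δ = 126.02°  ·
  (5,6): δ = 157.43°  ·
antipodal pairs: 3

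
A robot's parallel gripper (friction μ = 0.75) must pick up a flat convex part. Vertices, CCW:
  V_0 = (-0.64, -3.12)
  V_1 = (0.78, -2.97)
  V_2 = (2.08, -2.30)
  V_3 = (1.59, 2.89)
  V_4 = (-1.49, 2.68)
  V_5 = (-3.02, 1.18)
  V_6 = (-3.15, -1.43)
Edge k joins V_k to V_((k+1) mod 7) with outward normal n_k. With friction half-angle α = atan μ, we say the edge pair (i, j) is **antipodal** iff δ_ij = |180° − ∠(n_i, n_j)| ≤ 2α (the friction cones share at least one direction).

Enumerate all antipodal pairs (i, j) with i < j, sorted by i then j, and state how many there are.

α = atan 0.75 = 36.87°;  2α = 73.74°
n_0 = (+0.1050, -0.9945)
n_1 = (+0.4581, -0.8889)
n_2 = (+0.9956, +0.0940)
n_3 = (-0.0680, +0.9977)
n_4 = (-0.7001, +0.7141)
n_5 = (-0.9988, +0.0497)
n_6 = (-0.5585, -0.8295)
  (0,1): δ = 158.76°  ·
  (0,2): δ = 90.64°  ·
  (0,3): δ = 2.13°  ✓
  (0,4): δ = 38.40°  ✓
  (0,5): δ = 81.12°  ·
  (0,6): δ = 140.02°  ·
  (1,2): δ = 111.87°  ·
  (1,3): δ = 23.37°  ✓
  (1,4): δ = 17.17°  ✓
  (1,5): δ = 59.88°  ✓
  (1,6): δ = 118.78°  ·
  (2,3): δ = 91.49°  ·
  (2,4): δ = 50.96°  ✓
  (2,5): δ = 8.24°  ✓
  (2,6): δ = 50.65°  ✓
  (3,4): δ = 139.47°  ·
  (3,5): δ = 96.75°  ·
  (3,6): δ = 37.85°  ✓
  (4,5): δ = 137.28°  ·
  (4,6): δ = 78.39°  ·
  (5,6): δ = 121.10°  ·
antipodal pairs: 9

count = 9; pairs: (0,3), (0,4), (1,3), (1,4), (1,5), (2,4), (2,5), (2,6), (3,6)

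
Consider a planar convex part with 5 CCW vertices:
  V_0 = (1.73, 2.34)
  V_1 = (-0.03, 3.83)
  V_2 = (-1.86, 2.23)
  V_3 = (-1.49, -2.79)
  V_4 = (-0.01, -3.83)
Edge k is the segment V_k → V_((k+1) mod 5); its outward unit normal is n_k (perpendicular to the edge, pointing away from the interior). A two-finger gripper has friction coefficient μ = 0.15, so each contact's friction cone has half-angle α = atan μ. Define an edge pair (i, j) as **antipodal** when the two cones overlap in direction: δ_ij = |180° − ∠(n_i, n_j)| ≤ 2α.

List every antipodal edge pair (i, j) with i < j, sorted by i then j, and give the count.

α = atan 0.15 = 8.53°;  2α = 17.06°
n_0 = (+0.6461, +0.7632)
n_1 = (-0.6582, +0.7528)
n_2 = (-0.9973, -0.0735)
n_3 = (-0.5749, -0.8182)
n_4 = (+0.9625, -0.2714)
  (0,1): δ = 98.59°  ·
  (0,2): δ = 45.53°  ·
  (0,3): δ = 5.16°  ✓
  (0,4): δ = 114.50°  ·
  (1,2): δ = 126.95°  ·
  (1,3): δ = 76.26°  ·
  (1,4): δ = 33.09°  ·
  (2,3): δ = 129.31°  ·
  (2,4): δ = 19.96°  ·
  (3,4): δ = 70.65°  ·
antipodal pairs: 1

count = 1; pairs: (0,3)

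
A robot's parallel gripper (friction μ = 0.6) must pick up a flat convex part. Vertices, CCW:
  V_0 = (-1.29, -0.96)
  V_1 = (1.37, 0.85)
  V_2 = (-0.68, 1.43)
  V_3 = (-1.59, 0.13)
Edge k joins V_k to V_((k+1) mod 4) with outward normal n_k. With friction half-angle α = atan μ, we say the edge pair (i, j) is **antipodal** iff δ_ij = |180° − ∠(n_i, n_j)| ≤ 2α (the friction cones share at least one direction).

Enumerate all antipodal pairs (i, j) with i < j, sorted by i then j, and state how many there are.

count = 3; pairs: (0,1), (0,2), (1,3)

α = atan 0.6 = 30.96°;  2α = 61.93°
n_0 = (+0.5626, -0.8268)
n_1 = (+0.2722, +0.9622)
n_2 = (-0.8192, +0.5735)
n_3 = (-0.9641, -0.2654)
  (0,1): δ = 50.03°  ✓
  (0,2): δ = 20.77°  ✓
  (0,3): δ = 71.16°  ·
  (1,2): δ = 109.19°  ·
  (1,3): δ = 58.81°  ✓
  (2,3): δ = 129.62°  ·
antipodal pairs: 3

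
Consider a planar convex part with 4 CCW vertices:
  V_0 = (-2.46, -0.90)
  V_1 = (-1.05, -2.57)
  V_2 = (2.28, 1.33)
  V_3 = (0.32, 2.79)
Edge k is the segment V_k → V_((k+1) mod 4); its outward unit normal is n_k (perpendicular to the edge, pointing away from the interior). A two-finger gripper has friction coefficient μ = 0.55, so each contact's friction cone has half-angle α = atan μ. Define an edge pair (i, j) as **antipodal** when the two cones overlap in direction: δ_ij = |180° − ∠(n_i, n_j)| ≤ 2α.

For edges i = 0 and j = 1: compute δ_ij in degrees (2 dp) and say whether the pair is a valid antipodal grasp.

α = atan 0.55 = 28.81°;  2α = 57.62°
edge 0: e_0 = (+1.41, -1.67);  n_0 = (-0.7641, -0.6451)
edge 1: e_1 = (+3.33, +3.90);  n_1 = (+0.7605, -0.6493)
∠(n_0, n_1) = 99.33°
δ = |180° − 99.33°| = 80.67°
80.67° > 2α = 57.62°  →  invalid

δ = 80.67°, invalid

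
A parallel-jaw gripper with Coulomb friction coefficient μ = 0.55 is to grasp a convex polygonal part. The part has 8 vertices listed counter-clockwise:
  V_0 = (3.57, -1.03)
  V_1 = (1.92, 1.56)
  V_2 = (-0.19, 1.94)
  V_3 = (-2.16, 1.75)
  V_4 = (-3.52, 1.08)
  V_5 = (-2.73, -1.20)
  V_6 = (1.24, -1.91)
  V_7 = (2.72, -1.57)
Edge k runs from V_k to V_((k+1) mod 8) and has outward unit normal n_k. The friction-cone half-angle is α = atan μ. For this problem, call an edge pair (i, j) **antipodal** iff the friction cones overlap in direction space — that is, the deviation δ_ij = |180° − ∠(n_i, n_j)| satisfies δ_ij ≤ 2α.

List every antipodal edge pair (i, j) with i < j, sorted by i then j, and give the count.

α = atan 0.55 = 28.81°;  2α = 57.62°
n_0 = (+0.8434, +0.5373)
n_1 = (+0.1772, +0.9842)
n_2 = (-0.0960, +0.9954)
n_3 = (-0.4419, +0.8971)
n_4 = (-0.9449, -0.3274)
n_5 = (-0.1760, -0.9844)
n_6 = (+0.2239, -0.9746)
n_7 = (+0.5362, -0.8441)
  (0,1): δ = 132.71°  ·
  (0,2): δ = 116.99°  ·
  (0,3): δ = 96.27°  ·
  (0,4): δ = 13.39°  ✓
  (0,5): δ = 47.36°  ✓
  (0,6): δ = 70.44°  ·
  (0,7): δ = 89.93°  ·
  (1,2): δ = 164.28°  ·
  (1,3): δ = 143.56°  ·
  (1,4): δ = 60.68°  ·
  (1,5): δ = 0.07°  ✓
  (1,6): δ = 23.15°  ✓
  (1,7): δ = 42.64°  ✓
  (2,3): δ = 159.28°  ·
  (2,4): δ = 76.40°  ·
  (2,5): δ = 15.65°  ✓
  (2,6): δ = 7.43°  ✓
  (2,7): δ = 26.92°  ✓
  (3,4): δ = 97.12°  ·
  (3,5): δ = 36.37°  ✓
  (3,6): δ = 13.29°  ✓
  (3,7): δ = 6.20°  ✓
  (4,5): δ = 119.25°  ·
  (4,6): δ = 96.17°  ·
  (4,7): δ = 76.68°  ·
  (5,6): δ = 156.92°  ·
  (5,7): δ = 137.43°  ·
  (6,7): δ = 160.51°  ·
antipodal pairs: 11

count = 11; pairs: (0,4), (0,5), (1,5), (1,6), (1,7), (2,5), (2,6), (2,7), (3,5), (3,6), (3,7)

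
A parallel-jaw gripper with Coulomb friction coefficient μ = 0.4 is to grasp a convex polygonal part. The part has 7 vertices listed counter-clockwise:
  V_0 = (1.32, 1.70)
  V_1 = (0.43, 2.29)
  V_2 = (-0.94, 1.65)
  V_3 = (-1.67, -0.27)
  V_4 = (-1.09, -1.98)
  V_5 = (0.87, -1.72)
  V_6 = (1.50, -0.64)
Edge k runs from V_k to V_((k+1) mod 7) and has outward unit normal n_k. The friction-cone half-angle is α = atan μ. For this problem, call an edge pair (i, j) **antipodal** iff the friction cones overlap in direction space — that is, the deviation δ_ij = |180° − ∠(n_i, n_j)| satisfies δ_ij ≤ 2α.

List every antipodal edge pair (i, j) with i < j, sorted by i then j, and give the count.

count = 7; pairs: (0,3), (0,4), (1,4), (1,5), (2,5), (2,6), (3,6)

α = atan 0.4 = 21.80°;  2α = 43.60°
n_0 = (+0.5525, +0.8335)
n_1 = (-0.4232, +0.9060)
n_2 = (-0.9347, +0.3554)
n_3 = (-0.9470, -0.3212)
n_4 = (+0.1315, -0.9913)
n_5 = (+0.8638, -0.5039)
n_6 = (+0.9971, +0.0767)
  (0,1): δ = 121.42°  ·
  (0,2): δ = 77.28°  ·
  (0,3): δ = 37.72°  ✓
  (0,4): δ = 41.10°  ✓
  (0,5): δ = 93.28°  ·
  (0,6): δ = 127.94°  ·
  (1,2): δ = 135.86°  ·
  (1,3): δ = 96.30°  ·
  (1,4): δ = 17.48°  ✓
  (1,5): δ = 34.70°  ✓
  (1,6): δ = 69.36°  ·
  (2,3): δ = 140.45°  ·
  (2,4): δ = 61.63°  ·
  (2,5): δ = 9.44°  ✓
  (2,6): δ = 25.22°  ✓
  (3,4): δ = 101.18°  ·
  (3,5): δ = 48.99°  ·
  (3,6): δ = 14.34°  ✓
  (4,5): δ = 127.81°  ·
  (4,6): δ = 93.16°  ·
  (5,6): δ = 145.34°  ·
antipodal pairs: 7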